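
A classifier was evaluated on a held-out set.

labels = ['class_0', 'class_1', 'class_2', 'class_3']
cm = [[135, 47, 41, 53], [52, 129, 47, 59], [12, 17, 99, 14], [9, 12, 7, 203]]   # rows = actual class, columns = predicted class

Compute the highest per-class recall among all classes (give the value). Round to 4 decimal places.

0.8788

Per-class recall (TP/(TP+FN)):
  class_0: TP=135, FN=47+41+53=141 → 135/276 = 0.48913
  class_1: TP=129, FN=52+47+59=158 → 129/287 = 0.44948
  class_2: TP=99, FN=12+17+14=43 → 99/142 = 0.69718
  class_3: TP=203, FN=9+12+7=28 → 203/231 = 0.87879
Highest is class 'class_3' with recall = 0.8788.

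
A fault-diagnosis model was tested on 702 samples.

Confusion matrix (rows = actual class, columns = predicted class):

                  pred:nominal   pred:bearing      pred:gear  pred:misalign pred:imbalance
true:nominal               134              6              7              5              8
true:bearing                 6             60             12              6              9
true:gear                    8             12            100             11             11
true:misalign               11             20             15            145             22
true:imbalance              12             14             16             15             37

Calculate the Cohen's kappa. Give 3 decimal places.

0.590

Observed agreement pₒ = trace/N = 476/702 = 0.6781
Expected agreement pₑ = Σ (rowᵢ·colᵢ)/N² = (160·171 + 93·112 + 142·150 + 213·182 + 94·87)/702² = 0.2151
κ = (pₒ − pₑ)/(1 − pₑ) = (0.6781 − 0.2151)/(1 − 0.2151) = 0.590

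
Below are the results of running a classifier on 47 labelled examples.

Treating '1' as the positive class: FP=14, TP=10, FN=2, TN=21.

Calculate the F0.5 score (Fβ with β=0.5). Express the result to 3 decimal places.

Fβ = (1+β²)·TP / ((1+β²)·TP + β²·FN + FP), with β²=1/4
= 1.25·10 / (1.25·10 + 0.25·2 + 14) = 0.463

0.463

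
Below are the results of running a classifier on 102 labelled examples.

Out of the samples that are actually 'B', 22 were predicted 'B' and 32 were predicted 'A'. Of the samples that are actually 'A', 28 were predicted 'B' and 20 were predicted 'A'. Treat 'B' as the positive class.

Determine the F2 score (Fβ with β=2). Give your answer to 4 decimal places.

0.4135

Fβ = (1+β²)·TP / ((1+β²)·TP + β²·FN + FP), with β²=4
= 5·22 / (5·22 + 4·32 + 28) = 0.4135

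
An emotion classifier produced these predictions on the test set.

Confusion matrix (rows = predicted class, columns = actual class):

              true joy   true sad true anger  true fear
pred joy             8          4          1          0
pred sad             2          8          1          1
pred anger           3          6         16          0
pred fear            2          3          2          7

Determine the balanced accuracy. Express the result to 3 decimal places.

Balanced accuracy = mean of per-class recall.
  joy: recall = 8/15 = 0.5333
  sad: recall = 8/21 = 0.3810
  anger: recall = 16/20 = 0.8000
  fear: recall = 7/8 = 0.8750
Mean = (0.5333 + 0.3810 + 0.8000 + 0.8750) / 4 = 0.647

0.647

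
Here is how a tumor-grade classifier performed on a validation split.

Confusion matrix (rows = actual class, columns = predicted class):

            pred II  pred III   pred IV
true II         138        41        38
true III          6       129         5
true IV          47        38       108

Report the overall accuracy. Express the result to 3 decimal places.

Accuracy = trace / total = (138+129+108=375) / 550 = 375/550 = 0.682

0.682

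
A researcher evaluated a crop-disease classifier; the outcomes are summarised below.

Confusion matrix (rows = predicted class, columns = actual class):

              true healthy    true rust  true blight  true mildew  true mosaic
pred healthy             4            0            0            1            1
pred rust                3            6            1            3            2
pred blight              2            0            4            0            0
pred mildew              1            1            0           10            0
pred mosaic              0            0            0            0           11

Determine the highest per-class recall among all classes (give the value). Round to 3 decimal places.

Per-class recall (TP/(TP+FN)):
  healthy: TP=4, FN=3+2+1+0=6 → 4/10 = 0.4000
  rust: TP=6, FN=0+0+1+0=1 → 6/7 = 0.8571
  blight: TP=4, FN=0+1+0+0=1 → 4/5 = 0.8000
  mildew: TP=10, FN=1+3+0+0=4 → 10/14 = 0.7143
  mosaic: TP=11, FN=1+2+0+0=3 → 11/14 = 0.7857
Highest is class 'rust' with recall = 0.857.

0.857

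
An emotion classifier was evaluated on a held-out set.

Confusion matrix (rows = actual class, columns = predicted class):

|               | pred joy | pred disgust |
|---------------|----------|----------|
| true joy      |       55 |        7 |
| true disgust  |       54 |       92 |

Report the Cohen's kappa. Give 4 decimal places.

0.4246

Observed agreement pₒ = trace/N = 147/208 = 0.70673
Expected agreement pₑ = Σ (rowᵢ·colᵢ)/N² = (62·109 + 146·99)/208² = 0.49029
κ = (pₒ − pₑ)/(1 − pₑ) = (0.70673 − 0.49029)/(1 − 0.49029) = 0.4246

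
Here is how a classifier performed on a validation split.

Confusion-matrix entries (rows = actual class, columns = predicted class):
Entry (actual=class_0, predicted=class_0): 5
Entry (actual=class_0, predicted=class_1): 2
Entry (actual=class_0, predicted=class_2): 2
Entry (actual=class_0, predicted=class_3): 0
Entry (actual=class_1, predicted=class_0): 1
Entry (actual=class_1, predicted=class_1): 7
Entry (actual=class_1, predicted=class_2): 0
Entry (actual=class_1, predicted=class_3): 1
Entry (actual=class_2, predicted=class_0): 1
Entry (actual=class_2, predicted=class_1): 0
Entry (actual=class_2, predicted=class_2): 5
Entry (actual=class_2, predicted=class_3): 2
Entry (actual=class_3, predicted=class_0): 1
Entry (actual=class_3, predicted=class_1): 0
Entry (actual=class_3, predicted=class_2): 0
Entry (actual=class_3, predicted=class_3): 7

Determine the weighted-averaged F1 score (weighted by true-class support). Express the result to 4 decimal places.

Per-class F1 score (2·TP/(2·TP+FP+FN)):
  class_0: TP=5, FP=1+1+1=3, FN=2+2+0=4 → 10/17 = 0.58824
  class_1: TP=7, FP=2+0+0=2, FN=1+0+1=2 → 14/18 = 0.77778
  class_2: TP=5, FP=2+0+0=2, FN=1+0+2=3 → 10/15 = 0.66667
  class_3: TP=7, FP=0+1+2=3, FN=1+0+0=1 → 14/18 = 0.77778
Weighted-F1 score = Σ (supportᵢ/N)·F1 scoreᵢ with N=34: (9/34)·0.58824 + (9/34)·0.77778 + (8/34)·0.66667 + (8/34)·0.77778 = 0.7015

0.7015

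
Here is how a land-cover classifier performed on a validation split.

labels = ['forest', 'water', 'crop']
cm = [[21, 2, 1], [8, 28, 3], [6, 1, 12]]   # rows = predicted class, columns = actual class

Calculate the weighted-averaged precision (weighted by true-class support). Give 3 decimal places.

0.768

Per-class precision (TP/(TP+FP)):
  forest: TP=21, FP=2+1=3 → 21/24 = 0.8750
  water: TP=28, FP=8+3=11 → 28/39 = 0.7179
  crop: TP=12, FP=6+1=7 → 12/19 = 0.6316
Weighted-precision = Σ (supportᵢ/N)·precisionᵢ with N=82: (35/82)·0.8750 + (31/82)·0.7179 + (16/82)·0.6316 = 0.768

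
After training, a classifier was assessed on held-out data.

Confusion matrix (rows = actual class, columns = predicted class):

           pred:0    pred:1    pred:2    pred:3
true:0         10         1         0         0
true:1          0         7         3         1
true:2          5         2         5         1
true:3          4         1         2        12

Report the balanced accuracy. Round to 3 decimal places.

0.640

Balanced accuracy = mean of per-class recall.
  0: recall = 10/11 = 0.9091
  1: recall = 7/11 = 0.6364
  2: recall = 5/13 = 0.3846
  3: recall = 12/19 = 0.6316
Mean = (0.9091 + 0.6364 + 0.3846 + 0.6316) / 4 = 0.640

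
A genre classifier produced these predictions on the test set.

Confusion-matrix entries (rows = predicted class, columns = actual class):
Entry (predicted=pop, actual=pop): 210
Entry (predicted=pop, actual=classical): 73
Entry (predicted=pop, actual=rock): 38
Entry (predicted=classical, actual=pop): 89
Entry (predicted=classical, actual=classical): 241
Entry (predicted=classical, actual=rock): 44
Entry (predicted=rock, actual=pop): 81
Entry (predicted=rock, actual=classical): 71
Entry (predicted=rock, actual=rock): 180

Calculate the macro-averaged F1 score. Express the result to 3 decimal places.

0.613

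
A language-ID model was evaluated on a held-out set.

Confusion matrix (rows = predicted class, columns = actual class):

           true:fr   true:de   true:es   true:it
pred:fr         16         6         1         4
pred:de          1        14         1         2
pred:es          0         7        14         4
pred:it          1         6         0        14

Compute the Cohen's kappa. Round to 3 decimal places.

Observed agreement pₒ = trace/N = 58/91 = 0.6374
Expected agreement pₑ = Σ (rowᵢ·colᵢ)/N² = (18·27 + 33·18 + 16·25 + 24·21)/91² = 0.2396
κ = (pₒ − pₑ)/(1 − pₑ) = (0.6374 − 0.2396)/(1 − 0.2396) = 0.523

0.523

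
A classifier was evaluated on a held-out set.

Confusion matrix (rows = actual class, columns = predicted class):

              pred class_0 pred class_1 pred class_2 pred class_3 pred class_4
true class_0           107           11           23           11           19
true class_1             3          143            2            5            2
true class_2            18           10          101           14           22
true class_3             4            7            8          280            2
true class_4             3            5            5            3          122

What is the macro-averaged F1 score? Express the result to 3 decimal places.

0.788

Per-class F1 score (2·TP/(2·TP+FP+FN)):
  class_0: TP=107, FP=3+18+4+3=28, FN=11+23+11+19=64 → 214/306 = 0.6993
  class_1: TP=143, FP=11+10+7+5=33, FN=3+2+5+2=12 → 286/331 = 0.8640
  class_2: TP=101, FP=23+2+8+5=38, FN=18+10+14+22=64 → 202/304 = 0.6645
  class_3: TP=280, FP=11+5+14+3=33, FN=4+7+8+2=21 → 560/614 = 0.9121
  class_4: TP=122, FP=19+2+22+2=45, FN=3+5+5+3=16 → 244/305 = 0.8000
Macro-F1 score = mean = (0.6993 + 0.8640 + 0.6645 + 0.9121 + 0.8000) / 5 = 0.788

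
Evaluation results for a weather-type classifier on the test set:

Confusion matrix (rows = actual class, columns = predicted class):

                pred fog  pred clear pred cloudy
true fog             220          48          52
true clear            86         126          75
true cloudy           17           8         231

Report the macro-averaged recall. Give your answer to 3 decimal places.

Per-class recall (TP/(TP+FN)):
  fog: TP=220, FN=48+52=100 → 220/320 = 0.6875
  clear: TP=126, FN=86+75=161 → 126/287 = 0.4390
  cloudy: TP=231, FN=17+8=25 → 231/256 = 0.9023
Macro-recall = mean = (0.6875 + 0.4390 + 0.9023) / 3 = 0.676

0.676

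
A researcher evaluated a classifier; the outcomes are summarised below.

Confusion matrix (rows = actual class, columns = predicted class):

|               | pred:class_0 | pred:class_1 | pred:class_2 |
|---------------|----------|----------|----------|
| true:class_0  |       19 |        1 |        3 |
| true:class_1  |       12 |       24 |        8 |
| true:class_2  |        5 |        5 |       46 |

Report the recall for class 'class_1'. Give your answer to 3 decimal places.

0.545

Treat 'class_1' as positive and all other classes as negative.
recall = TP/(TP+FN).
class_1: TP=24, FN=12+8=20 → 24/44 = 0.5455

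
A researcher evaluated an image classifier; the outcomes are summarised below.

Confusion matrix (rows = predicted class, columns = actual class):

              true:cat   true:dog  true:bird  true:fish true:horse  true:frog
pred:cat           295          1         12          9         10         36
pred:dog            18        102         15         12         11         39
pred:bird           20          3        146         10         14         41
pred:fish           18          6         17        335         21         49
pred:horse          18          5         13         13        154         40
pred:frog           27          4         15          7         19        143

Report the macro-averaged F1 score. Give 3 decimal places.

0.672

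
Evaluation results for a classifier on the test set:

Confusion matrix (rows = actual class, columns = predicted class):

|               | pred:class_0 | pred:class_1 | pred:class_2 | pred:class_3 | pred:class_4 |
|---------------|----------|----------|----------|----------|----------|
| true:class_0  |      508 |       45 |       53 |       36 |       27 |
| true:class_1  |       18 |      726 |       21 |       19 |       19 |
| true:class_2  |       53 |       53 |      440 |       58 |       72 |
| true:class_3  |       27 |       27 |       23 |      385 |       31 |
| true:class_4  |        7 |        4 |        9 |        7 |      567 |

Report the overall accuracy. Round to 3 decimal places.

0.812

Accuracy = trace / total = (508+726+440+385+567=2626) / 3235 = 2626/3235 = 0.812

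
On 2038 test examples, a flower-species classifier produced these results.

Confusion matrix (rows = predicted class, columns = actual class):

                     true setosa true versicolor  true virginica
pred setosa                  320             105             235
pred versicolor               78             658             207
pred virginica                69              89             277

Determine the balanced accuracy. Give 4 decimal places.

0.6143

Balanced accuracy = mean of per-class recall.
  setosa: recall = 320/467 = 0.68522
  versicolor: recall = 658/852 = 0.77230
  virginica: recall = 277/719 = 0.38526
Mean = (0.68522 + 0.77230 + 0.38526) / 3 = 0.6143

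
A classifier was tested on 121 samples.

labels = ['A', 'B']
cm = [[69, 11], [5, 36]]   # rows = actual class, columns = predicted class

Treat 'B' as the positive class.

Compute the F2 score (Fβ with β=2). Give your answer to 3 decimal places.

0.853

Fβ = (1+β²)·TP / ((1+β²)·TP + β²·FN + FP), with β²=4
= 5·36 / (5·36 + 4·5 + 11) = 0.853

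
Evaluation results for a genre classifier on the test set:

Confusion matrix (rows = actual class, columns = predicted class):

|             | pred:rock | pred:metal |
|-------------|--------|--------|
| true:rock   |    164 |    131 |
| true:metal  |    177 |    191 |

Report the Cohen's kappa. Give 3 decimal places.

0.074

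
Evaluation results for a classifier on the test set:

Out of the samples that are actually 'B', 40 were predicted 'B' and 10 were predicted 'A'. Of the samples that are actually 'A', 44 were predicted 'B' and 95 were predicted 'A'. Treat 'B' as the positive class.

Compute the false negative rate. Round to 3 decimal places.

0.200

FNR = FN/(FN+TP) = 10/(10+40) = 0.200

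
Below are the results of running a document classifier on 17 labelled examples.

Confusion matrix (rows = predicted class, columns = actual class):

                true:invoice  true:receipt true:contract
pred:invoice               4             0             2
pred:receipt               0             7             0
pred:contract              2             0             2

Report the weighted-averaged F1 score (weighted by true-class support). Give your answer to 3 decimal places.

Per-class F1 score (2·TP/(2·TP+FP+FN)):
  invoice: TP=4, FP=0+2=2, FN=0+2=2 → 8/12 = 0.6667
  receipt: TP=7, FP=0+0=0, FN=0+0=0 → 14/14 = 1.0000
  contract: TP=2, FP=2+0=2, FN=2+0=2 → 4/8 = 0.5000
Weighted-F1 score = Σ (supportᵢ/N)·F1 scoreᵢ with N=17: (6/17)·0.6667 + (7/17)·1.0000 + (4/17)·0.5000 = 0.765

0.765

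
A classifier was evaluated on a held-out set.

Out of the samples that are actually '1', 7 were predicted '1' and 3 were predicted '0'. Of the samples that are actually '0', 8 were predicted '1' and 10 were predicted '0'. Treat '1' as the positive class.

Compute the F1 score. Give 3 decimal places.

0.560

Precision = TP/(TP+FP) = 7/15 = 0.4667
Recall = TP/(TP+FN) = 7/10 = 0.7000
F1 = 2·TP/(2·TP+FP+FN) = 14/25 = 0.560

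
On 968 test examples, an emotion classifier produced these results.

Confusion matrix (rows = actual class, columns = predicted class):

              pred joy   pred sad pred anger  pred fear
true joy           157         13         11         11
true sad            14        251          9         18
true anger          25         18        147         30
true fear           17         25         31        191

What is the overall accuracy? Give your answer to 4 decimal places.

Accuracy = trace / total = (157+251+147+191=746) / 968 = 746/968 = 0.7707

0.7707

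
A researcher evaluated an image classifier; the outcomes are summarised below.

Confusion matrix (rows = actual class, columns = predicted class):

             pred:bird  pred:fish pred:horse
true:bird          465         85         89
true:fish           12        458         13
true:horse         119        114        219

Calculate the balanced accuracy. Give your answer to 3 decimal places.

Balanced accuracy = mean of per-class recall.
  bird: recall = 465/639 = 0.7277
  fish: recall = 458/483 = 0.9482
  horse: recall = 219/452 = 0.4845
Mean = (0.7277 + 0.9482 + 0.4845) / 3 = 0.720

0.720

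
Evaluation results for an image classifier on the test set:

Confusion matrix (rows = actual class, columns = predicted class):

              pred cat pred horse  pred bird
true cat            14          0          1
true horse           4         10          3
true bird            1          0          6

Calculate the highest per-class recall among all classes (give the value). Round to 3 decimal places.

0.933

Per-class recall (TP/(TP+FN)):
  cat: TP=14, FN=0+1=1 → 14/15 = 0.9333
  horse: TP=10, FN=4+3=7 → 10/17 = 0.5882
  bird: TP=6, FN=1+0=1 → 6/7 = 0.8571
Highest is class 'cat' with recall = 0.933.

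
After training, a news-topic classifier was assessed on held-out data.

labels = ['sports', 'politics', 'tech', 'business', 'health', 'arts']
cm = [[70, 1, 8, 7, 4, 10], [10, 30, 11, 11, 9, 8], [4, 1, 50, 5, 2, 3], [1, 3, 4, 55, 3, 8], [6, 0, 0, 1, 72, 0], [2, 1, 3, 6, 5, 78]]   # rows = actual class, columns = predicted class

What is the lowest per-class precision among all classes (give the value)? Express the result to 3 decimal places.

Per-class precision (TP/(TP+FP)):
  sports: TP=70, FP=10+4+1+6+2=23 → 70/93 = 0.7527
  politics: TP=30, FP=1+1+3+0+1=6 → 30/36 = 0.8333
  tech: TP=50, FP=8+11+4+0+3=26 → 50/76 = 0.6579
  business: TP=55, FP=7+11+5+1+6=30 → 55/85 = 0.6471
  health: TP=72, FP=4+9+2+3+5=23 → 72/95 = 0.7579
  arts: TP=78, FP=10+8+3+8+0=29 → 78/107 = 0.7290
Lowest is class 'business' with precision = 0.647.

0.647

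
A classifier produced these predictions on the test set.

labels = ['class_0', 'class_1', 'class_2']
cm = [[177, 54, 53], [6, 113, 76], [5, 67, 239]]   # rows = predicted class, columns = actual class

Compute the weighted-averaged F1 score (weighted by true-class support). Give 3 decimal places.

0.662

Per-class F1 score (2·TP/(2·TP+FP+FN)):
  class_0: TP=177, FP=54+53=107, FN=6+5=11 → 354/472 = 0.7500
  class_1: TP=113, FP=6+76=82, FN=54+67=121 → 226/429 = 0.5268
  class_2: TP=239, FP=5+67=72, FN=53+76=129 → 478/679 = 0.7040
Weighted-F1 score = Σ (supportᵢ/N)·F1 scoreᵢ with N=790: (188/790)·0.7500 + (234/790)·0.5268 + (368/790)·0.7040 = 0.662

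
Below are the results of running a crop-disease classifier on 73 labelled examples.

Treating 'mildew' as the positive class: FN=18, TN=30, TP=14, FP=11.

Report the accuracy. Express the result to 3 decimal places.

Accuracy = (TP+TN)/N = (14+30)/73 = 0.603

0.603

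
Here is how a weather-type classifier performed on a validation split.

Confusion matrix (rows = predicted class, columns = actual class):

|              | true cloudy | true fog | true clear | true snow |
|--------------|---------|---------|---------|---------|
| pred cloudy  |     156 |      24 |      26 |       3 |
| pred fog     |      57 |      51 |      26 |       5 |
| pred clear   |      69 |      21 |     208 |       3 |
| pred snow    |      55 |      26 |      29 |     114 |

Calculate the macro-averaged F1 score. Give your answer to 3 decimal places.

Per-class F1 score (2·TP/(2·TP+FP+FN)):
  cloudy: TP=156, FP=24+26+3=53, FN=57+69+55=181 → 312/546 = 0.5714
  fog: TP=51, FP=57+26+5=88, FN=24+21+26=71 → 102/261 = 0.3908
  clear: TP=208, FP=69+21+3=93, FN=26+26+29=81 → 416/590 = 0.7051
  snow: TP=114, FP=55+26+29=110, FN=3+5+3=11 → 228/349 = 0.6533
Macro-F1 score = mean = (0.5714 + 0.3908 + 0.7051 + 0.6533) / 4 = 0.580

0.580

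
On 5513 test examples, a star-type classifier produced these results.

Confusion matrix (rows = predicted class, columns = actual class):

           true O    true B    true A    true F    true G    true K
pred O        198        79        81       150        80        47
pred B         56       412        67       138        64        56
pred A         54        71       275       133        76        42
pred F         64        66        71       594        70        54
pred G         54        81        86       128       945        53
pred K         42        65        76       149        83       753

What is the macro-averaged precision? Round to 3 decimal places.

0.541

Per-class precision (TP/(TP+FP)):
  O: TP=198, FP=79+81+150+80+47=437 → 198/635 = 0.3118
  B: TP=412, FP=56+67+138+64+56=381 → 412/793 = 0.5195
  A: TP=275, FP=54+71+133+76+42=376 → 275/651 = 0.4224
  F: TP=594, FP=64+66+71+70+54=325 → 594/919 = 0.6464
  G: TP=945, FP=54+81+86+128+53=402 → 945/1347 = 0.7016
  K: TP=753, FP=42+65+76+149+83=415 → 753/1168 = 0.6447
Macro-precision = mean = (0.3118 + 0.5195 + 0.4224 + 0.6464 + 0.7016 + 0.6447) / 6 = 0.541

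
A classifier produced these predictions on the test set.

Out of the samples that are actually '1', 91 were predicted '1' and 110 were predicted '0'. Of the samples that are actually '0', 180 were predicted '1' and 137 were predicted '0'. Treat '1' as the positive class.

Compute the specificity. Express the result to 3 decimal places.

Specificity = TN/(TN+FP) = 137/(137+180) = 0.432

0.432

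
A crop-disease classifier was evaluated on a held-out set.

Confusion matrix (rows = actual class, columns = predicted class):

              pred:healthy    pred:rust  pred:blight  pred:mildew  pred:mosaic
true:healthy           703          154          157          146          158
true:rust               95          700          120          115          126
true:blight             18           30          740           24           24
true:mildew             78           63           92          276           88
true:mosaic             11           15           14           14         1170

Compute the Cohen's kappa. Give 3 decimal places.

0.620

Observed agreement pₒ = trace/N = 3589/5131 = 0.6995
Expected agreement pₑ = Σ (rowᵢ·colᵢ)/N² = (1318·905 + 1156·962 + 836·1123 + 597·575 + 1224·1566)/5131² = 0.2091
κ = (pₒ − pₑ)/(1 − pₑ) = (0.6995 − 0.2091)/(1 − 0.2091) = 0.620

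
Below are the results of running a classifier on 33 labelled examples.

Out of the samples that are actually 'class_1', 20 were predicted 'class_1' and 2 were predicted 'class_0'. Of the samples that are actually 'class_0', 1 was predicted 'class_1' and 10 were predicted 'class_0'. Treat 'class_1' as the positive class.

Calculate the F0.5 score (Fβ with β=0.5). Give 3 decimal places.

Fβ = (1+β²)·TP / ((1+β²)·TP + β²·FN + FP), with β²=1/4
= 1.25·20 / (1.25·20 + 0.25·2 + 1) = 0.943

0.943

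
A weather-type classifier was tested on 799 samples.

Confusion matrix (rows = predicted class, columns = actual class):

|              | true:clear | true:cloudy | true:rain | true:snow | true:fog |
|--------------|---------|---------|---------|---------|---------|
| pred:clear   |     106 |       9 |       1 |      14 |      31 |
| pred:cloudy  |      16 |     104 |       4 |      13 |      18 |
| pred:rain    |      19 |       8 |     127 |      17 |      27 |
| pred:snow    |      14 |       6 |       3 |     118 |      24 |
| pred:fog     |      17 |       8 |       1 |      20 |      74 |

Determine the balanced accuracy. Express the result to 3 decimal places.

Balanced accuracy = mean of per-class recall.
  clear: recall = 106/172 = 0.6163
  cloudy: recall = 104/135 = 0.7704
  rain: recall = 127/136 = 0.9338
  snow: recall = 118/182 = 0.6484
  fog: recall = 74/174 = 0.4253
Mean = (0.6163 + 0.7704 + 0.9338 + 0.6484 + 0.4253) / 5 = 0.679

0.679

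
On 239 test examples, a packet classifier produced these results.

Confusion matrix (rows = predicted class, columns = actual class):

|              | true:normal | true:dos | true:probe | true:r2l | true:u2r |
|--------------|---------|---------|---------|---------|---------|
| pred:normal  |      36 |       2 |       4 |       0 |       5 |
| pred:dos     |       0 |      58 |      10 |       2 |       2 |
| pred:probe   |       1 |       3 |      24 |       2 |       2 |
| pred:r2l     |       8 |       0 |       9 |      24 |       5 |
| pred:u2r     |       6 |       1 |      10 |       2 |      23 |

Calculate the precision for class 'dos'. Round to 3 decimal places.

0.806

precision = TP/(TP+FP).
dos: TP=58, FP=0+10+2+2=14 → 58/72 = 0.8056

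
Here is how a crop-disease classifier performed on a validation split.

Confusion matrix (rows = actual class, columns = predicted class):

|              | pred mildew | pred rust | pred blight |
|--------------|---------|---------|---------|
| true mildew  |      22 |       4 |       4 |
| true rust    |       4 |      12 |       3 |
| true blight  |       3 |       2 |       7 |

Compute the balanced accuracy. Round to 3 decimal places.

0.649

Balanced accuracy = mean of per-class recall.
  mildew: recall = 22/30 = 0.7333
  rust: recall = 12/19 = 0.6316
  blight: recall = 7/12 = 0.5833
Mean = (0.7333 + 0.6316 + 0.5833) / 3 = 0.649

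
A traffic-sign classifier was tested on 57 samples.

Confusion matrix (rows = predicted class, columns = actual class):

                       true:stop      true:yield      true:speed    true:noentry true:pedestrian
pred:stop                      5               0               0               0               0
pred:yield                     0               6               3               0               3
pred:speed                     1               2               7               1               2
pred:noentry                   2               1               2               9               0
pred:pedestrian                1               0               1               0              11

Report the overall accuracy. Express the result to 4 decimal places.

0.6667

Accuracy = trace / total = (5+6+7+9+11=38) / 57 = 38/57 = 0.6667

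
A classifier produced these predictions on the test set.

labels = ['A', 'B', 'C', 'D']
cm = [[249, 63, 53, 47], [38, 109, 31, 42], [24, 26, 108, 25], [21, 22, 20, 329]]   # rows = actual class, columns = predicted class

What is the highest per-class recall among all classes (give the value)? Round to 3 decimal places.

0.839

Per-class recall (TP/(TP+FN)):
  A: TP=249, FN=63+53+47=163 → 249/412 = 0.6044
  B: TP=109, FN=38+31+42=111 → 109/220 = 0.4955
  C: TP=108, FN=24+26+25=75 → 108/183 = 0.5902
  D: TP=329, FN=21+22+20=63 → 329/392 = 0.8393
Highest is class 'D' with recall = 0.839.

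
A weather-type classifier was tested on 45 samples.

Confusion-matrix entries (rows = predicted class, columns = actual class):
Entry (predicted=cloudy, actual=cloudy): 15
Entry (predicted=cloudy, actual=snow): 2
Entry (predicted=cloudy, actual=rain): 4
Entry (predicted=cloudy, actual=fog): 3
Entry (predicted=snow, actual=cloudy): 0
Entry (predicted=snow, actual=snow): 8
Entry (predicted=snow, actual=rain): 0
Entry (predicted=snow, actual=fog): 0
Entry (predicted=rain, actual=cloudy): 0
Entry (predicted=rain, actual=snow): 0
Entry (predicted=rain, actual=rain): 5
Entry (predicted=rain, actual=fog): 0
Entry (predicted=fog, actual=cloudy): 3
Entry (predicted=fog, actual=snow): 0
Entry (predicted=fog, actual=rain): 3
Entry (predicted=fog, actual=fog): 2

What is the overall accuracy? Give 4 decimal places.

0.6667

Accuracy = trace / total = (15+8+5+2=30) / 45 = 30/45 = 0.6667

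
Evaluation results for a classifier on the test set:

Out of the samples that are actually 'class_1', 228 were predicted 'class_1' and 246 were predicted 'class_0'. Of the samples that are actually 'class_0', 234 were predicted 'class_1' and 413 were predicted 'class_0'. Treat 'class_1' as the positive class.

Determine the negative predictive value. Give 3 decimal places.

NPV = TN/(TN+FN) = 413/(413+246) = 0.627

0.627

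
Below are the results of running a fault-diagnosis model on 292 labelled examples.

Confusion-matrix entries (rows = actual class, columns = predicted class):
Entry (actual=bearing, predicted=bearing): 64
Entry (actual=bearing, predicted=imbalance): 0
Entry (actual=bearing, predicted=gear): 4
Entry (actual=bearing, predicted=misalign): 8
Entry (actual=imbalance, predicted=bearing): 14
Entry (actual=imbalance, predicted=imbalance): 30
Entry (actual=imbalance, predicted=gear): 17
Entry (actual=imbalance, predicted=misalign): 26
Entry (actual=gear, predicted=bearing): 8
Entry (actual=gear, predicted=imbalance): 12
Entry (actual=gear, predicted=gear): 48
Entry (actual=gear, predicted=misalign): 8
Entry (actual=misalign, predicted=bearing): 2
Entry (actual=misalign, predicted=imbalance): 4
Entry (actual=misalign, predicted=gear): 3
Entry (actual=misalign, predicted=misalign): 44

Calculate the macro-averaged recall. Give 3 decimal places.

Per-class recall (TP/(TP+FN)):
  bearing: TP=64, FN=0+4+8=12 → 64/76 = 0.8421
  imbalance: TP=30, FN=14+17+26=57 → 30/87 = 0.3448
  gear: TP=48, FN=8+12+8=28 → 48/76 = 0.6316
  misalign: TP=44, FN=2+4+3=9 → 44/53 = 0.8302
Macro-recall = mean = (0.8421 + 0.3448 + 0.6316 + 0.8302) / 4 = 0.662

0.662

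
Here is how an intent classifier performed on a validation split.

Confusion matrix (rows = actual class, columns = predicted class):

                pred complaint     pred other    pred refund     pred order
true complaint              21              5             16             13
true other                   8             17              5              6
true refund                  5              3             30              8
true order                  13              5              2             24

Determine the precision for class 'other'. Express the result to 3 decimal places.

0.567

Treat 'other' as positive and all other classes as negative.
precision = TP/(TP+FP).
other: TP=17, FP=5+3+5=13 → 17/30 = 0.5667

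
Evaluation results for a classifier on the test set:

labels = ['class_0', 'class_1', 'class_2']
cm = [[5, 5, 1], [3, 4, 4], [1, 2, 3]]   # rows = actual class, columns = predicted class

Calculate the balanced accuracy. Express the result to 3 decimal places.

0.439

Balanced accuracy = mean of per-class recall.
  class_0: recall = 5/11 = 0.4545
  class_1: recall = 4/11 = 0.3636
  class_2: recall = 3/6 = 0.5000
Mean = (0.4545 + 0.3636 + 0.5000) / 3 = 0.439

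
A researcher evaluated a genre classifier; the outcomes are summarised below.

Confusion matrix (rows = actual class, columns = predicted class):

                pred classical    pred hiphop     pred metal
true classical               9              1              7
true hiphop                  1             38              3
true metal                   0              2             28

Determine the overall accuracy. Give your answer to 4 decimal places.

0.8427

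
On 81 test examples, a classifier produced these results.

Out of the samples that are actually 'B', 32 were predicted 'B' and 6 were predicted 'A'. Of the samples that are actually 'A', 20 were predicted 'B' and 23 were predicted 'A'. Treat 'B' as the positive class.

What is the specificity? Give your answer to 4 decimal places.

0.5349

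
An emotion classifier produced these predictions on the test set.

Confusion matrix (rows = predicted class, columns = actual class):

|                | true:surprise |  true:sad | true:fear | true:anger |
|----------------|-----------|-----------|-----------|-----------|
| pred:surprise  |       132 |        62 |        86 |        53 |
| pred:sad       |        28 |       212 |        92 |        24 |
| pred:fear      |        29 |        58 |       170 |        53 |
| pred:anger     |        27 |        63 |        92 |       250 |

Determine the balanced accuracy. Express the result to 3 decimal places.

0.548

Balanced accuracy = mean of per-class recall.
  surprise: recall = 132/216 = 0.6111
  sad: recall = 212/395 = 0.5367
  fear: recall = 170/440 = 0.3864
  anger: recall = 250/380 = 0.6579
Mean = (0.6111 + 0.5367 + 0.3864 + 0.6579) / 4 = 0.548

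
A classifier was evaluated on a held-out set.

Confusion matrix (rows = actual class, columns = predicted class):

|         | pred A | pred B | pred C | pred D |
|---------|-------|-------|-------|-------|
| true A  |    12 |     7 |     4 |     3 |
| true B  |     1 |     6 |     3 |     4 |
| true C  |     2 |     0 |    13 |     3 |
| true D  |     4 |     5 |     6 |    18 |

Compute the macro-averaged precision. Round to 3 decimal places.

Per-class precision (TP/(TP+FP)):
  A: TP=12, FP=1+2+4=7 → 12/19 = 0.6316
  B: TP=6, FP=7+0+5=12 → 6/18 = 0.3333
  C: TP=13, FP=4+3+6=13 → 13/26 = 0.5000
  D: TP=18, FP=3+4+3=10 → 18/28 = 0.6429
Macro-precision = mean = (0.6316 + 0.3333 + 0.5000 + 0.6429) / 4 = 0.527

0.527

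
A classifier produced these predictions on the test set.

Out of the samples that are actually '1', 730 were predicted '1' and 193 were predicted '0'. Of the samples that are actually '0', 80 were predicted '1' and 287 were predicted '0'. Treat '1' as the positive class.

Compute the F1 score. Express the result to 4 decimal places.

Precision = TP/(TP+FP) = 730/810 = 0.9012
Recall = TP/(TP+FN) = 730/923 = 0.7909
F1 = 2·TP/(2·TP+FP+FN) = 1460/1733 = 0.8425

0.8425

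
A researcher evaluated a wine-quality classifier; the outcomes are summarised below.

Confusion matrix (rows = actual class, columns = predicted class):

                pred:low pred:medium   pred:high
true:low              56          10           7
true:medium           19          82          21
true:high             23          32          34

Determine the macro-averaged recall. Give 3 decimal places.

0.607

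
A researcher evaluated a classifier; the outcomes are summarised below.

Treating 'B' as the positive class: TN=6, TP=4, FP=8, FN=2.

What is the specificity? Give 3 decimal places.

0.429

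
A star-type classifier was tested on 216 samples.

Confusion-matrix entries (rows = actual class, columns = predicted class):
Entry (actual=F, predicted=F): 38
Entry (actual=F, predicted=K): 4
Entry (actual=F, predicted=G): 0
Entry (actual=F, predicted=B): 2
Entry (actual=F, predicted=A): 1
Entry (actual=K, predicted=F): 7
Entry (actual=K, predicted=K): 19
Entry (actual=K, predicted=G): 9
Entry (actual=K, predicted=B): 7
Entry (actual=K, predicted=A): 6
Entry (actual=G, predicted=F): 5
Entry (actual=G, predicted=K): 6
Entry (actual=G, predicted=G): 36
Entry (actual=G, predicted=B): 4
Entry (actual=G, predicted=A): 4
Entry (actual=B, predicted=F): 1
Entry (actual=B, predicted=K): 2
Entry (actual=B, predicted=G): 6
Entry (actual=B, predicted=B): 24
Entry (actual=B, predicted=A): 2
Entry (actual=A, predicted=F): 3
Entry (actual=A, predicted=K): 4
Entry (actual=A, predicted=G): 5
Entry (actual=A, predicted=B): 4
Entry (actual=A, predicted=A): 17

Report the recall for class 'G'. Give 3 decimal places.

recall = TP/(TP+FN).
G: TP=36, FN=5+6+4+4=19 → 36/55 = 0.6545

0.655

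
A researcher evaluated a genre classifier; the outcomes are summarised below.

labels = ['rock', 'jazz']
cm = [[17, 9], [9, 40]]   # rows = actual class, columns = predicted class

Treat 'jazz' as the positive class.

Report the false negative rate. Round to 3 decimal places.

FNR = FN/(FN+TP) = 9/(9+40) = 0.184

0.184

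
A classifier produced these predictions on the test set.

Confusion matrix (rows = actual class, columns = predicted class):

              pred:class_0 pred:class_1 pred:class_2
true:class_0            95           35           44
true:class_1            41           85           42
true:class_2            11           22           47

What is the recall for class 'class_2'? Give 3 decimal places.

0.588

One-vs-rest for 'class_2': TP = diagonal; FP = other classes predicted 'class_2'; FN = 'class_2' predicted as other.
recall = TP/(TP+FN).
class_2: TP=47, FN=11+22=33 → 47/80 = 0.5875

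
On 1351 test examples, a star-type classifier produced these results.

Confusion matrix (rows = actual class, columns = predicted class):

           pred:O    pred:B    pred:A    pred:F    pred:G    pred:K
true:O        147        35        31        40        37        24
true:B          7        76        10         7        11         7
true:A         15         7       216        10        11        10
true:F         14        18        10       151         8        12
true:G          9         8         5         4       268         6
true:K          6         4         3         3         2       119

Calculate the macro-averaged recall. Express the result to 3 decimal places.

0.731

Per-class recall (TP/(TP+FN)):
  O: TP=147, FN=35+31+40+37+24=167 → 147/314 = 0.4682
  B: TP=76, FN=7+10+7+11+7=42 → 76/118 = 0.6441
  A: TP=216, FN=15+7+10+11+10=53 → 216/269 = 0.8030
  F: TP=151, FN=14+18+10+8+12=62 → 151/213 = 0.7089
  G: TP=268, FN=9+8+5+4+6=32 → 268/300 = 0.8933
  K: TP=119, FN=6+4+3+3+2=18 → 119/137 = 0.8686
Macro-recall = mean = (0.4682 + 0.6441 + 0.8030 + 0.7089 + 0.8933 + 0.8686) / 6 = 0.731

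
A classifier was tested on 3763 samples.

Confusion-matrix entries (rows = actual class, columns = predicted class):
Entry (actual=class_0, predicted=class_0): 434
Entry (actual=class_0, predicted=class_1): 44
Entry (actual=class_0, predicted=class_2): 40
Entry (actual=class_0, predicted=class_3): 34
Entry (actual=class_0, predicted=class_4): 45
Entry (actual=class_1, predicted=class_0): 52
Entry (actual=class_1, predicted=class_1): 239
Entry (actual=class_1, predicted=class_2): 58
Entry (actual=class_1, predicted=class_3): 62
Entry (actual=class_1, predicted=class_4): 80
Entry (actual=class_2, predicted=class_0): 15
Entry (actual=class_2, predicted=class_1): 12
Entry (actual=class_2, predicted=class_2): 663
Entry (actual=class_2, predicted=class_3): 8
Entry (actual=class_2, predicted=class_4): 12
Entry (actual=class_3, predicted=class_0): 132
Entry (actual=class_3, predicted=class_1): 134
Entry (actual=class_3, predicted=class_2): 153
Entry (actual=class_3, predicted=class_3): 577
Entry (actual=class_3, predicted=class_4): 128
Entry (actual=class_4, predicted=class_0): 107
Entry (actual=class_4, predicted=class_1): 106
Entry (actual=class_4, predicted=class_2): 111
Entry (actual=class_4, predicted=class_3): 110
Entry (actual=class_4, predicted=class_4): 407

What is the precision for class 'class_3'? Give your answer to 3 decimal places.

One-vs-rest for 'class_3': TP = diagonal; FP = other classes predicted 'class_3'; FN = 'class_3' predicted as other.
precision = TP/(TP+FP).
class_3: TP=577, FP=34+62+8+110=214 → 577/791 = 0.7295

0.729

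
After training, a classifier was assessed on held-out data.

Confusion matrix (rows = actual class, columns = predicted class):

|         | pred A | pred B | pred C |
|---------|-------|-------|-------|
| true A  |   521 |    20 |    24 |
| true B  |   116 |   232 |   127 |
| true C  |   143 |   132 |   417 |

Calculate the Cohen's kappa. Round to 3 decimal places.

0.509

Observed agreement pₒ = trace/N = 1170/1732 = 0.6755
Expected agreement pₑ = Σ (rowᵢ·colᵢ)/N² = (565·780 + 475·384 + 692·568)/1732² = 0.3387
κ = (pₒ − pₑ)/(1 − pₑ) = (0.6755 − 0.3387)/(1 − 0.3387) = 0.509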